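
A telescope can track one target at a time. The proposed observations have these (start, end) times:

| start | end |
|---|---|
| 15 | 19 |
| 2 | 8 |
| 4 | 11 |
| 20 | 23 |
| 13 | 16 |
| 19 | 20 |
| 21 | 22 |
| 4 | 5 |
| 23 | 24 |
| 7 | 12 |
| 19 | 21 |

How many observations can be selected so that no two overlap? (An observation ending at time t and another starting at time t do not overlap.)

6

Greedy by earliest finish: after sorting by end time, pick each interval compatible with the last pick.
Sorted by end: (4,5)  (2,8)  (4,11)  (7,12)  (13,16)  (15,19)  (19,20)  (19,21)  (21,22)  (20,23)  (23,24)
take (4,5); take (7,12); take (13,16); take (19,20); take (21,22); skip (20,23); take (23,24).
Selected 6 observations.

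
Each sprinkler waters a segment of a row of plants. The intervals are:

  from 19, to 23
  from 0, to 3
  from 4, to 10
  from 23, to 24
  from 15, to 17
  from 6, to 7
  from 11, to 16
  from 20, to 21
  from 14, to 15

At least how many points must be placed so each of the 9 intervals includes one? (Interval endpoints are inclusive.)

By right end: [0,3]  [6,7]  [4,10]  [14,15]  [11,16]  [15,17]  [20,21]  [19,23]  [23,24]
[0,3] uncovered → point at 3; [6,7] uncovered → point at 7; [14,15] uncovered → point at 15; [20,21] uncovered → point at 21; [23,24] uncovered → point at 24.
Points: 3, 7, 15, 21, 24 (5 total).

5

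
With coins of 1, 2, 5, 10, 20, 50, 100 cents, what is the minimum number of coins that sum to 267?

6

267 = 2×100 + 1×50 + 1×10 + 1×5 + 1×2
Total coins = 2 + 1 + 1 + 1 + 1 = 6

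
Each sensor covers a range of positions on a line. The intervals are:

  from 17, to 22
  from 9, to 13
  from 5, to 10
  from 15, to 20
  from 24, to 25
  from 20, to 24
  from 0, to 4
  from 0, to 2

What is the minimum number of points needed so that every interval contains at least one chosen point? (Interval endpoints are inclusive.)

Sorted: [0,2] [0,4] [5,10] [9,13] [15,20] [17,22] [20,24] [24,25]
{[0,2],[0,4]} hit by 2; {[5,10],[9,13]} hit by 10; {[15,20],[17,22],[20,24]} hit by 20; {[24,25]} hit by 25.
Points: 2, 10, 20, 25 (4 total).

4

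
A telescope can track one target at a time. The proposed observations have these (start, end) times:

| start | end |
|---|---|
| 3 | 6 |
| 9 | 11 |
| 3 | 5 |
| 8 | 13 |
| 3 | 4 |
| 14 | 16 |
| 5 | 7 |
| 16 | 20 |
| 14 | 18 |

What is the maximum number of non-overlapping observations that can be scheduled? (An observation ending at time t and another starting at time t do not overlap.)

5

Greedy by earliest finish: after sorting by end time, pick each interval compatible with the last pick.
By end time: (3,4), (3,5), (3,6), (5,7), (9,11), (8,13), (14,16), (14,18), (16,20).
Pick (3,4); next start ≥ 4 → (5,7); next start ≥ 7 → (9,11); next start ≥ 11 → (14,16); next start ≥ 16 → (16,20).
Selected 5 observations.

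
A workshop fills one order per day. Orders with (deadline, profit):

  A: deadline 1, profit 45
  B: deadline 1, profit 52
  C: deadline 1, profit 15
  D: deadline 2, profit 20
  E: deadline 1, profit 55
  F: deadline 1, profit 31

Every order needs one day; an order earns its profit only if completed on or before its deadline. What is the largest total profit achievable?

75

By profit: E(d1,55), B(d1,52), A(d1,45), F(d1,31), D(d2,20), C(d1,15)
E→slot 1; B skipped; A skipped; F skipped; D→slot 2; C skipped.
Profit = 55 + 20 = 75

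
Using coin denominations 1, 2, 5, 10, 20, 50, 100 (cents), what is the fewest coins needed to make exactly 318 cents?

Greedy: take as many of the largest coin as possible, then repeat with the remainder.
318 − 3×100→18 − 1×10→8 − 1×5→3 − 1×2→1 − 1×1→0
Total coins = 3 + 1 + 1 + 1 + 1 = 7

7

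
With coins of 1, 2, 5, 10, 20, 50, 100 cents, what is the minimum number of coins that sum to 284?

Greedy: take as many of the largest coin as possible, then repeat with the remainder.
284 = 2×100 + 1×50 + 1×20 + 1×10 + 2×2
Total coins = 2 + 1 + 1 + 1 + 2 = 7

7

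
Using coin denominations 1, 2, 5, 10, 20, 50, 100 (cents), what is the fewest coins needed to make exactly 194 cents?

6

194 = 1×100 + 1×50 + 2×20 + 2×2
Total coins = 1 + 1 + 2 + 2 = 6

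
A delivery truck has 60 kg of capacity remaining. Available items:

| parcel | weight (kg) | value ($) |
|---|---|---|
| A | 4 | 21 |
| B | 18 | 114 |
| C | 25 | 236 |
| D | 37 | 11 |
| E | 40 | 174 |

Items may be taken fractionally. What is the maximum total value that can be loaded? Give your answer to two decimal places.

427.55

Greedy by value/weight ratio, highest first.
Ratios (sorted): C 9.44, B 6.33, A 5.25, E 4.35, D 0.30
take C (25 @ 236); take B (18 @ 114); take A (4 @ 21); take 13/40 of E → 56.55. Capacity used 60/60.
Total value = 427.55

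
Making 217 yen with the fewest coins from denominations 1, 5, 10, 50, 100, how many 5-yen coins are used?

217 − 2×100→17 − 1×10→7 − 1×5→2 − 2×1→0
Count of 5: 1

1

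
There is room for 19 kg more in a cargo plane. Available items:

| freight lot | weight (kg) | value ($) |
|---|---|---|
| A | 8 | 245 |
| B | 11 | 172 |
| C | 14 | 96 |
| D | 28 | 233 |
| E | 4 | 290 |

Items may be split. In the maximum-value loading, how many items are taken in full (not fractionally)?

2

Ratios (sorted): E 72.50, A 30.62, B 15.64, D 8.32, C 6.86
take E (4 @ 290); take A (8 @ 245); take 7/11 of B → 109.45. Capacity used 19/19.
2 item(s) taken whole; one partial (take 7/11 of B).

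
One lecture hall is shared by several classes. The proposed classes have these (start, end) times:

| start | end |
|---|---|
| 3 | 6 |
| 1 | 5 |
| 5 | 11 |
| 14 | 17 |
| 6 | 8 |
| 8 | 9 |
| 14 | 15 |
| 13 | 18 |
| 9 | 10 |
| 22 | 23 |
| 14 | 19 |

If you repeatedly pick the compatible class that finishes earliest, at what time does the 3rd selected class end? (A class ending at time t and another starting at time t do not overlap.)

Sorted by end: (1,5)  (3,6)  (6,8)  (8,9)  (9,10)  (5,11)  (14,15)  (14,17)  (13,18)  (14,19)  (22,23)
take (1,5); take (6,8); take (8,9); take (9,10); skip (5,11); take (14,15); skip (14,17); take (22,23).
Selected: (1,5) (6,8) (8,9) (9,10) (14,15) (22,23)

9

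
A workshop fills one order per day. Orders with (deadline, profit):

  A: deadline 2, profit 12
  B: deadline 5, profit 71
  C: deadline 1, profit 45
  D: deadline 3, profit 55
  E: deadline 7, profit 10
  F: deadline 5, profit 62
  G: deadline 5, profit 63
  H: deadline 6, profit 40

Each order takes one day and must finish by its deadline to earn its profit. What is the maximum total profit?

By profit: B(d5,71), G(d5,63), F(d5,62), D(d3,55), C(d1,45), H(d6,40), A(d2,12), E(d7,10)
B→slot 5; G→slot 4; F→slot 3; D→slot 2; C→slot 1; H→slot 6; A skipped; E→slot 7.
Profit = 45 + 55 + 62 + 63 + 71 + 40 + 10 = 346

346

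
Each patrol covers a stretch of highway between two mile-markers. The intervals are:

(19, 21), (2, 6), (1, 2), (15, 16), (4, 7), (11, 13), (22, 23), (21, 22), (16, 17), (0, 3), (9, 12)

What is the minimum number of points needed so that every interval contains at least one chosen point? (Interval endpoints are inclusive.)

Sorted: [1,2] [0,3] [2,6] [4,7] [9,12] [11,13] [15,16] [16,17] [19,21] [21,22] [22,23]
{[1,2],[0,3],[2,6]} hit by 2; {[4,7]} hit by 7; {[9,12],[11,13]} hit by 12; {[15,16],[16,17]} hit by 16; {[19,21],[21,22]} hit by 21; {[22,23]} hit by 23.
Points: 2, 7, 12, 16, 21, 23 (6 total).

6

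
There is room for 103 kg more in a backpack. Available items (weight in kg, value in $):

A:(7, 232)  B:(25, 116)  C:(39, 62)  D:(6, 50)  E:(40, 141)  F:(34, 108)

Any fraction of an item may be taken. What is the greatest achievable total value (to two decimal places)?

Sort by value per unit weight and fill in that order.
Ratios (sorted): A 33.14, D 8.33, B 4.64, E 3.52, F 3.18, C 1.59
take A (7 @ 232); take D (6 @ 50); take B (25 @ 116); take E (40 @ 141); take 25/34 of F → 79.41. Capacity used 103/103.
Total value = 618.41

618.41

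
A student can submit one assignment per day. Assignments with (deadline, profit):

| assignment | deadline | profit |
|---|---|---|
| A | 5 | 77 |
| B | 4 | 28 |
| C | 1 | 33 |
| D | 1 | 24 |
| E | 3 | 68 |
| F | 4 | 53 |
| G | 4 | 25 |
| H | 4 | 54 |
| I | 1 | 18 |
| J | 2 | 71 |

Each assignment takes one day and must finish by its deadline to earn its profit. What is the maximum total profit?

323

Take jobs in profit order; each goes to the latest open slot no later than its deadline.
By profit: A(d5,77), J(d2,71), E(d3,68), H(d4,54), F(d4,53), C(d1,33), B(d4,28), G(d4,25), D(d1,24), I(d1,18)
A→slot 5; J→slot 2; E→slot 3; H→slot 4; F→slot 1; C skipped; B skipped; G skipped; D skipped; I skipped.
Profit = 53 + 71 + 68 + 54 + 77 = 323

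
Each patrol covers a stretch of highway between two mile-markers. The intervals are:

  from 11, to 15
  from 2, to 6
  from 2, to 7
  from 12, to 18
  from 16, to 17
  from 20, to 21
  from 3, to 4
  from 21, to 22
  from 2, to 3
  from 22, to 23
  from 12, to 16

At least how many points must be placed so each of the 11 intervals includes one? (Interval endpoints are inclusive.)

Process intervals by earliest right end; each time one isn't hit yet, stab at its right endpoint.
Sorted: [2,3] [3,4] [2,6] [2,7] [11,15] [12,16] [16,17] [12,18] [20,21] [21,22] [22,23]
{[2,3],[3,4],[2,6],[2,7]} hit by 3; {[11,15],[12,16]} hit by 15; {[16,17],[12,18]} hit by 17; {[20,21],[21,22]} hit by 21; {[22,23]} hit by 23.
Points: 3, 15, 17, 21, 23 (5 total).

5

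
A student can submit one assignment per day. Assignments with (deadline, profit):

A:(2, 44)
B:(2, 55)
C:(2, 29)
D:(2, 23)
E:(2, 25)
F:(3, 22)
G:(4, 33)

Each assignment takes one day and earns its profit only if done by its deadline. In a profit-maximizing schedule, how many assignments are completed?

Profit order: B=55 A=44 G=33 C=29 E=25 D=23 F=22
Assign: B→slot 2, A→slot 1, G→slot 4, C skipped, E skipped, D skipped, F→slot 3.
Slots: [1:A] [2:B] [3:F] [4:G]
4 of 7 scheduled.

4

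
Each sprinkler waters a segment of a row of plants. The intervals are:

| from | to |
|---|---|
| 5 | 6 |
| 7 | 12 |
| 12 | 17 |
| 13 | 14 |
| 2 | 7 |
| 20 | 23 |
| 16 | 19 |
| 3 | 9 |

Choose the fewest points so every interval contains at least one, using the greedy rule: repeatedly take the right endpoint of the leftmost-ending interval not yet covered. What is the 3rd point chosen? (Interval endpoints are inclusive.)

14

Sort by right endpoint; whenever an interval is uncovered, place a point at its right end.
Sorted: [5,6] [2,7] [3,9] [7,12] [13,14] [12,17] [16,19] [20,23]
{[5,6],[2,7],[3,9]} hit by 6; {[7,12]} hit by 12; {[13,14],[12,17]} hit by 14; {[16,19]} hit by 19; {[20,23]} hit by 23.
Points: 6, 12, 14, 19, 23 (5 total).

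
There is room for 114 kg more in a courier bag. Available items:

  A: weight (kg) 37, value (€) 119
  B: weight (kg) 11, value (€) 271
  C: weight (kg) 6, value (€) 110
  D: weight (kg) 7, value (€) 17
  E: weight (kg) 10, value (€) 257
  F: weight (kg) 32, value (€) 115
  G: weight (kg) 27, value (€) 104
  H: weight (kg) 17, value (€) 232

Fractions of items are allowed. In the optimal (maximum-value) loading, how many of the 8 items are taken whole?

Sort by value per unit weight and fill in that order.
Order: E (257/10=25.70) > B (271/11=24.64) > C (110/6=18.33) > H (232/17=13.65) > G (104/27=3.85) > F (115/32=3.59) > A (119/37=3.22) > D (17/7=2.43)
Fill: take E (10 @ 257) → take B (11 @ 271) → take C (6 @ 110) → take H (17 @ 232) → take G (27 @ 104) → take F (32 @ 115) → take 11/37 of A → 35.38; 114/114 used.
6 item(s) taken whole; one partial (take 11/37 of A).

6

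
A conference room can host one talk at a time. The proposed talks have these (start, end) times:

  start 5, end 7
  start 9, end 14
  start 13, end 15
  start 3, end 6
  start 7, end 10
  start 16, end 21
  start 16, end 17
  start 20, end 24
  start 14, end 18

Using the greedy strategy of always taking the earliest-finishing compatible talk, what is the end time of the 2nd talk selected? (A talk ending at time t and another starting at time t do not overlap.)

Sorted by end: (3,6)  (5,7)  (7,10)  (9,14)  (13,15)  (16,17)  (14,18)  (16,21)  (20,24)
take (3,6); skip (5,7); take (7,10); take (13,15); take (16,17); skip (14,18); take (20,24).
Selected: (3,6) (7,10) (13,15) (16,17) (20,24)

10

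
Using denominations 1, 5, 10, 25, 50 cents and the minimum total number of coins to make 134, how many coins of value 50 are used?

2

134 = 2×50 + 1×25 + 1×5 + 4×1
Count of 50: 2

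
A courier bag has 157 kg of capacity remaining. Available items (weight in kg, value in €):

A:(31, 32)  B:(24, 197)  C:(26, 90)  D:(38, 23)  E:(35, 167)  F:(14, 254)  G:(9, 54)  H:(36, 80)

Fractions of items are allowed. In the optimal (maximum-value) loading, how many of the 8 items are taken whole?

Greedy by value/weight ratio, highest first.
Ratios (sorted): F 18.14, B 8.21, G 6.00, E 4.77, C 3.46, H 2.22, A 1.03, D 0.61
take F (14 @ 254); take B (24 @ 197); take G (9 @ 54); take E (35 @ 167); take C (26 @ 90); take H (36 @ 80); take 13/31 of A → 13.42. Capacity used 157/157.
6 item(s) taken whole; one partial (take 13/31 of A).

6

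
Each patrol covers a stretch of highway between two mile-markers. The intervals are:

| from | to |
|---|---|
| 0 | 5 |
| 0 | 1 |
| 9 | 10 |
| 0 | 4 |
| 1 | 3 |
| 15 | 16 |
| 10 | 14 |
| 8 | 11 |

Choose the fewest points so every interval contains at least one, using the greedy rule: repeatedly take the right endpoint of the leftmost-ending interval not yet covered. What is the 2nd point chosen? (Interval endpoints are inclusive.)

10

Sort by right endpoint; whenever an interval is uncovered, place a point at its right end.
By right end: [0,1]  [1,3]  [0,4]  [0,5]  [9,10]  [8,11]  [10,14]  [15,16]
[0,1] uncovered → point at 1; [9,10] uncovered → point at 10; [15,16] uncovered → point at 16.
Points: 1, 10, 16 (3 total).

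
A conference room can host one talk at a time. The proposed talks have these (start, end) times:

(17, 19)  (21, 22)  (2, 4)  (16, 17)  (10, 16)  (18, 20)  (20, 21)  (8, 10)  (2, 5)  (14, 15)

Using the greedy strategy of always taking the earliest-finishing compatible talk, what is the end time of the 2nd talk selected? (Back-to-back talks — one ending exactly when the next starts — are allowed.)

Order by finish time; keep every interval that doesn't clash with the previous kept one.
Sorted by end: (2,4)  (2,5)  (8,10)  (14,15)  (10,16)  (16,17)  (17,19)  (18,20)  (20,21)  (21,22)
take (2,4); take (8,10); take (14,15); skip (10,16); take (16,17); take (17,19); skip (18,20); take (20,21); take (21,22).
Selected: (2,4) (8,10) (14,15) (16,17) (17,19) (20,21) (21,22)

10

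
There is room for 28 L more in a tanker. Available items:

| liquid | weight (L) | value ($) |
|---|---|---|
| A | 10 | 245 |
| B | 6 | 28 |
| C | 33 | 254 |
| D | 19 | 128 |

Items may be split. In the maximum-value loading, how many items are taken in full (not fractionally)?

1

Sort by value per unit weight and fill in that order.
Ratios (sorted): A 24.50, C 7.70, D 6.74, B 4.67
take A (10 @ 245); take 18/33 of C → 138.55. Capacity used 28/28.
1 item(s) taken whole; one partial (take 18/33 of C).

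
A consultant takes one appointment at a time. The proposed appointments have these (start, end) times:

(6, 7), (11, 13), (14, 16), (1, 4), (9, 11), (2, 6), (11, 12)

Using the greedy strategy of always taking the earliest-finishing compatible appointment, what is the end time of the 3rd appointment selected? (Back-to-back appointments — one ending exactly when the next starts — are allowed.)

Greedy by earliest finish: after sorting by end time, pick each interval compatible with the last pick.
By end time: (1,4), (2,6), (6,7), (9,11), (11,12), (11,13), (14,16).
Pick (1,4); next start ≥ 4 → (6,7); next start ≥ 7 → (9,11); next start ≥ 11 → (11,12); next start ≥ 12 → (14,16).
Selected: (1,4) (6,7) (9,11) (11,12) (14,16)

11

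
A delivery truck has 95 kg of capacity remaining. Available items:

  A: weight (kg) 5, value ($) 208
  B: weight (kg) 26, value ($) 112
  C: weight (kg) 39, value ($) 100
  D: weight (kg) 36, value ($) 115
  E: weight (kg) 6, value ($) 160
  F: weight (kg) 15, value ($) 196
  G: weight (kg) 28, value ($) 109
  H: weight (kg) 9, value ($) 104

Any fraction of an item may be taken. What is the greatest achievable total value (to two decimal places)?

Greedy by value/weight ratio, highest first.
Order: A (208/5=41.60) > E (160/6=26.67) > F (196/15=13.07) > H (104/9=11.56) > B (112/26=4.31) > G (109/28=3.89) > D (115/36=3.19) > C (100/39=2.56)
Fill: take A (5 @ 208) → take E (6 @ 160) → take F (15 @ 196) → take H (9 @ 104) → take B (26 @ 112) → take G (28 @ 109) → take 6/36 of D → 19.17; 95/95 used.
Total value = 908.17

908.17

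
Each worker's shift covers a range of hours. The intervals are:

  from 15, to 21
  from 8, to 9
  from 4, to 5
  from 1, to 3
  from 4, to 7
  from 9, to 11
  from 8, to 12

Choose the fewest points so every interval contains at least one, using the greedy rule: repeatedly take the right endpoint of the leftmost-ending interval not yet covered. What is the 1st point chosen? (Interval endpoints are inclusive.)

Process intervals by earliest right end; each time one isn't hit yet, stab at its right endpoint.
Sorted: [1,3] [4,5] [4,7] [8,9] [9,11] [8,12] [15,21]
{[1,3]} hit by 3; {[4,5],[4,7]} hit by 5; {[8,9],[9,11],[8,12]} hit by 9; {[15,21]} hit by 21.
Points: 3, 5, 9, 21 (4 total).

3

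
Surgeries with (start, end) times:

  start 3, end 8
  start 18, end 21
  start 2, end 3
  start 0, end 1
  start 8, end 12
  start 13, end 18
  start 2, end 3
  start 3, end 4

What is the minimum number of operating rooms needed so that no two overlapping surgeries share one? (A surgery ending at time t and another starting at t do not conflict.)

2

The answer is the maximum number of intervals overlapping at any instant.
Events (time:±→running): 0:+→1 1:-→0 2:+→1 2:+→2 … peak 2.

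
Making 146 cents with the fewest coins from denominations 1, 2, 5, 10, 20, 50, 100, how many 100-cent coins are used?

1

146 − 1×100→46 − 2×20→6 − 1×5→1 − 1×1→0
Count of 100: 1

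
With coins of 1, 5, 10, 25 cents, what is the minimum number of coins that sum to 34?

Use the largest denomination that fits, subtract, and repeat.
34 = 1×25 + 1×5 + 4×1
Total coins = 1 + 1 + 4 = 6

6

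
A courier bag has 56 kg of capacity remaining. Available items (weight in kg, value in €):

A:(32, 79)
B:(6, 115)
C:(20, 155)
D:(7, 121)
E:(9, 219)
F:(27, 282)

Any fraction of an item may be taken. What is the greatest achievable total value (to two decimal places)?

Sort by value per unit weight and fill in that order.
Ratios (sorted): E 24.33, B 19.17, D 17.29, F 10.44, C 7.75, A 2.47
take E (9 @ 219); take B (6 @ 115); take D (7 @ 121); take F (27 @ 282); take 7/20 of C → 54.25. Capacity used 56/56.
Total value = 791.25

791.25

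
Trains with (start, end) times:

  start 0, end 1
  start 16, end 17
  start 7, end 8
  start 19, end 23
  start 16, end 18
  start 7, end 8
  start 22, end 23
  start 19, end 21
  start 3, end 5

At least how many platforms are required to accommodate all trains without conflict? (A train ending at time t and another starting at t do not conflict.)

2

The answer is the maximum number of intervals overlapping at any instant.
starts: [0, 3, 7, 7, 16, 16, 19, 19, 22]
ends:   [1, 5, 8, 8, 17, 18, 21, 23, 23]
s0→1 e1→0 s3→1 e5→0 s7→1 s7→2  — peak 2.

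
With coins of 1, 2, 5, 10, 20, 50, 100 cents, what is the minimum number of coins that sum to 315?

5

315 − 3×100→15 − 1×10→5 − 1×5→0
Total coins = 3 + 1 + 1 = 5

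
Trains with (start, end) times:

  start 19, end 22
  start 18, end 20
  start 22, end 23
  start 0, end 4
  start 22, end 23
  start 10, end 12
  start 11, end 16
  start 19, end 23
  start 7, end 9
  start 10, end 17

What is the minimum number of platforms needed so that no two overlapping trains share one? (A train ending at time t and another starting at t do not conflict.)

3

Count concurrent intervals with a sweep; the peak is the room count.
starts: [0, 7, 10, 10, 11, 18, 19, 19, 22, 22]
ends:   [4, 9, 12, 16, 17, 20, 22, 23, 23, 23]
s0→1 e4→0 s7→1 e9→0 s10→1 s10→2 s11→3  — peak 3.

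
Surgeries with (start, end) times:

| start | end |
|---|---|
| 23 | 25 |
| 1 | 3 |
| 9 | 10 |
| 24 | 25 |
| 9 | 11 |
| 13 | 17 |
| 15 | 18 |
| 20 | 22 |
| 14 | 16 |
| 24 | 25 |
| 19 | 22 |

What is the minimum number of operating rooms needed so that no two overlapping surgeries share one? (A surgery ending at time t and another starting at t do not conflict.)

Events (time:±→running): 1:+→1 3:-→0 9:+→1 9:+→2 10:-→1 11:-→0 13:+→1 14:+→2 15:+→3 … peak 3.

3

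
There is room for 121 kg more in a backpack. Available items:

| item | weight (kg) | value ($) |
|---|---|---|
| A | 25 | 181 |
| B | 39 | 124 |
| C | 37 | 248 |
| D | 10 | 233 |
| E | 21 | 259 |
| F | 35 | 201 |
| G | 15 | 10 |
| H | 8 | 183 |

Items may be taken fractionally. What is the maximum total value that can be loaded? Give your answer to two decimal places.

Greedy by value/weight ratio, highest first.
Ratios (sorted): D 23.30, H 22.88, E 12.33, A 7.24, C 6.70, F 5.74, B 3.18, G 0.67
take D (10 @ 233); take H (8 @ 183); take E (21 @ 259); take A (25 @ 181); take C (37 @ 248); take 20/35 of F → 114.86. Capacity used 121/121.
Total value = 1218.86

1218.86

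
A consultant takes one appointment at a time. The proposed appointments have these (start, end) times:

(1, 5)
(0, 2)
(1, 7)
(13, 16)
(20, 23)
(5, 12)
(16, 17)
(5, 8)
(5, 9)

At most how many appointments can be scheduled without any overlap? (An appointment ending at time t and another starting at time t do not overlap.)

5

By end time: (0,2), (1,5), (1,7), (5,8), (5,9), (5,12), (13,16), (16,17), (20,23).
Pick (0,2); next start ≥ 2 → (5,8); next start ≥ 8 → (13,16); next start ≥ 16 → (16,17); next start ≥ 17 → (20,23).
Selected 5 appointments.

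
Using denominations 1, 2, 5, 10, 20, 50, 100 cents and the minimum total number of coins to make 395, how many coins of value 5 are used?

1

Greedy: take as many of the largest coin as possible, then repeat with the remainder.
395 − 3×100→95 − 1×50→45 − 2×20→5 − 1×5→0
Count of 5: 1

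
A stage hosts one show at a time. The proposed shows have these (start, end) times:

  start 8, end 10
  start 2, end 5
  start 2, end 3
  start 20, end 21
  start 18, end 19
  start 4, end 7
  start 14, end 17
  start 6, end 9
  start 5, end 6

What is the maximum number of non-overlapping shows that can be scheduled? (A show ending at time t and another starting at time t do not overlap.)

6

Sort by end time and greedily take each interval whose start is ≥ the last chosen end.
Sorted by end: (2,3)  (2,5)  (5,6)  (4,7)  (6,9)  (8,10)  (14,17)  (18,19)  (20,21)
take (2,3); take (5,6); take (6,9); take (14,17); take (18,19); take (20,21).
Selected 6 shows.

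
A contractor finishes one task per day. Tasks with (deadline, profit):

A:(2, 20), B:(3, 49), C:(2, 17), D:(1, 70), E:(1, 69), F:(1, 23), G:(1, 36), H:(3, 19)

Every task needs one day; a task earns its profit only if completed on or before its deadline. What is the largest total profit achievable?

Take jobs in profit order; each goes to the latest open slot no later than its deadline.
Profit order: D=70 E=69 B=49 G=36 F=23 A=20 H=19 C=17
Assign: D→slot 1, E skipped, B→slot 3, G skipped, F skipped, A→slot 2, H skipped, C skipped.
Slots: [1:D] [2:A] [3:B]
Profit = 70 + 20 + 49 = 139

139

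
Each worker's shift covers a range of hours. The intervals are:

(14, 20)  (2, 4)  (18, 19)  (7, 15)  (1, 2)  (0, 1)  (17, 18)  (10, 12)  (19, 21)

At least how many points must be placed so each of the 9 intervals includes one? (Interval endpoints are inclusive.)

Process intervals by earliest right end; each time one isn't hit yet, stab at its right endpoint.
Sorted: [0,1] [1,2] [2,4] [10,12] [7,15] [17,18] [18,19] [14,20] [19,21]
{[0,1],[1,2]} hit by 1; {[2,4]} hit by 4; {[10,12],[7,15]} hit by 12; {[17,18],[18,19],[14,20]} hit by 18; {[19,21]} hit by 21.
Points: 1, 4, 12, 18, 21 (5 total).

5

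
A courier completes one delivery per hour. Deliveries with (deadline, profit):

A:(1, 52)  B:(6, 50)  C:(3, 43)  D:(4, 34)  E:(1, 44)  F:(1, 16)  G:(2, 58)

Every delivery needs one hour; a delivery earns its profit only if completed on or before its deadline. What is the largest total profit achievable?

Sort by profit descending; place each in the latest free slot ≤ its deadline.
Profit order: G=58 A=52 B=50 E=44 C=43 D=34 F=16
Assign: G→slot 2, A→slot 1, B→slot 6, E skipped, C→slot 3, D→slot 4, F skipped.
Slots: [1:A] [2:G] [3:C] [4:D] [6:B]
Profit = 52 + 58 + 43 + 34 + 50 = 237

237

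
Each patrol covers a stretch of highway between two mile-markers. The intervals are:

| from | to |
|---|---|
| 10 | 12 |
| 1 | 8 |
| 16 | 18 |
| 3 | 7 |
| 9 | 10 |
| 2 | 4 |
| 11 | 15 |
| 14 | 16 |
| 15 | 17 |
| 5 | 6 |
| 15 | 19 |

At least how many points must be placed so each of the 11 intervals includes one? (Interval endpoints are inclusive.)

Sort by right endpoint; whenever an interval is uncovered, place a point at its right end.
By right end: [2,4]  [5,6]  [3,7]  [1,8]  [9,10]  [10,12]  [11,15]  [14,16]  [15,17]  [16,18]  [15,19]
[2,4] uncovered → point at 4; [5,6] uncovered → point at 6; [9,10] uncovered → point at 10; [11,15] uncovered → point at 15; [16,18] uncovered → point at 18.
Points: 4, 6, 10, 15, 18 (5 total).

5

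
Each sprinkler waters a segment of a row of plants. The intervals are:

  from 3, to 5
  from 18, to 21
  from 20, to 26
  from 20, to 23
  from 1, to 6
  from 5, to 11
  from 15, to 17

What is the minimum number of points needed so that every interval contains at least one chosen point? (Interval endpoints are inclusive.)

3

Sort by right endpoint; whenever an interval is uncovered, place a point at its right end.
Sorted: [3,5] [1,6] [5,11] [15,17] [18,21] [20,23] [20,26]
{[3,5],[1,6],[5,11]} hit by 5; {[15,17]} hit by 17; {[18,21],[20,23],[20,26]} hit by 21.
Points: 5, 17, 21 (3 total).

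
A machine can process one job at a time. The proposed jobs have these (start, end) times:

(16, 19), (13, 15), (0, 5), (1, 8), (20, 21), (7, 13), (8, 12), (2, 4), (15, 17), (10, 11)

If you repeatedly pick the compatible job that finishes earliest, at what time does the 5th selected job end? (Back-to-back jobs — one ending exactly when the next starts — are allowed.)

By end time: (2,4), (0,5), (1,8), (10,11), (8,12), (7,13), (13,15), (15,17), (16,19), (20,21).
Pick (2,4); next start ≥ 4 → (10,11); next start ≥ 11 → (13,15); next start ≥ 15 → (15,17); next start ≥ 17 → (20,21).
Selected: (2,4) (10,11) (13,15) (15,17) (20,21)

21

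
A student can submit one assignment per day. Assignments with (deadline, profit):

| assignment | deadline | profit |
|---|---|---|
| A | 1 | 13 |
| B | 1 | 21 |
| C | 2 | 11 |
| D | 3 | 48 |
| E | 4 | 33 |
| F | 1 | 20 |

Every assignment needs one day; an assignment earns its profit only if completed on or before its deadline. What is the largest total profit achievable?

Take jobs in profit order; each goes to the latest open slot no later than its deadline.
Profit order: D=48 E=33 B=21 F=20 A=13 C=11
Assign: D→slot 3, E→slot 4, B→slot 1, F skipped, A skipped, C→slot 2.
Slots: [1:B] [2:C] [3:D] [4:E]
Profit = 21 + 11 + 48 + 33 = 113

113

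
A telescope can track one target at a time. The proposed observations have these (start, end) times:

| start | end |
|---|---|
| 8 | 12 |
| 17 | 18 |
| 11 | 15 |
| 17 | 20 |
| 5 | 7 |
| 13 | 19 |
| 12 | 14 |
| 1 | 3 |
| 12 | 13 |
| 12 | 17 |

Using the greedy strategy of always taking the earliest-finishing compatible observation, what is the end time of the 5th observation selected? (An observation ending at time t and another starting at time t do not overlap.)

Sort by end time and greedily take each interval whose start is ≥ the last chosen end.
Sorted by end: (1,3)  (5,7)  (8,12)  (12,13)  (12,14)  (11,15)  (12,17)  (17,18)  (13,19)  (17,20)
take (1,3); take (5,7); take (8,12); take (12,13); skip (12,14); take (17,18); skip (17,20).
Selected: (1,3) (5,7) (8,12) (12,13) (17,18)

18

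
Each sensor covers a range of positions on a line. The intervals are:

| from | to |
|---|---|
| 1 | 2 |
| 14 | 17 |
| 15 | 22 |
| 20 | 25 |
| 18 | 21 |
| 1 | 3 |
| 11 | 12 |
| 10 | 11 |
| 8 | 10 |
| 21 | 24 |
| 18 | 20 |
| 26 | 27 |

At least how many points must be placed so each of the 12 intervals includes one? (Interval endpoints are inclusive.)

By right end: [1,2]  [1,3]  [8,10]  [10,11]  [11,12]  [14,17]  [18,20]  [18,21]  [15,22]  [21,24]  [20,25]  [26,27]
[1,2] uncovered → point at 2; [8,10] uncovered → point at 10; [11,12] uncovered → point at 12; [14,17] uncovered → point at 17; [18,20] uncovered → point at 20; [21,24] uncovered → point at 24; [26,27] uncovered → point at 27.
Points: 2, 10, 12, 17, 20, 24, 27 (7 total).

7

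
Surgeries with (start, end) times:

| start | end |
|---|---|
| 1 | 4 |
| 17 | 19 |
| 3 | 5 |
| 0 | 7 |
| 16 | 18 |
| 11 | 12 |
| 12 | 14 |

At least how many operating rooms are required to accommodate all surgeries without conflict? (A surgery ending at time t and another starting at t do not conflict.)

Count concurrent intervals with a sweep; the peak is the room count.
Events (time:±→running): 0:+→1 1:+→2 3:+→3 … peak 3.

3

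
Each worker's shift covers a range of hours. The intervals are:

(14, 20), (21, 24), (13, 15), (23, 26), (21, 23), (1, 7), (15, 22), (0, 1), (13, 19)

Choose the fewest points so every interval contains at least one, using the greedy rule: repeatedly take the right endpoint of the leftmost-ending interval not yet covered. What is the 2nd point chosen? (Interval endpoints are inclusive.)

Sorted: [0,1] [1,7] [13,15] [13,19] [14,20] [15,22] [21,23] [21,24] [23,26]
{[0,1],[1,7]} hit by 1; {[13,15],[13,19],[14,20],[15,22]} hit by 15; {[21,23],[21,24],[23,26]} hit by 23.
Points: 1, 15, 23 (3 total).

15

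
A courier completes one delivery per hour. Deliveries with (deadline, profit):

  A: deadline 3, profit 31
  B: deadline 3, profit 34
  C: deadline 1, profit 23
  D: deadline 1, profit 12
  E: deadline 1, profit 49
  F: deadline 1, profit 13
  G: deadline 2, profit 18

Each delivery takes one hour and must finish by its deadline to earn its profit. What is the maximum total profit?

114

Take jobs in profit order; each goes to the latest open slot no later than its deadline.
Profit order: E=49 B=34 A=31 C=23 G=18 F=13 D=12
Assign: E→slot 1, B→slot 3, A→slot 2, C skipped, G skipped, F skipped, D skipped.
Slots: [1:E] [2:A] [3:B]
Profit = 49 + 31 + 34 = 114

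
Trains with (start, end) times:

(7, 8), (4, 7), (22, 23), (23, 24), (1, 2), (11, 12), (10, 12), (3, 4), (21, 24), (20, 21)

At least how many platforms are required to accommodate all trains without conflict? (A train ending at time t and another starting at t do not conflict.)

Count concurrent intervals with a sweep; the peak is the room count.
starts: [1, 3, 4, 7, 10, 11, 20, 21, 22, 23]
ends:   [2, 4, 7, 8, 12, 12, 21, 23, 24, 24]
s1→1 e2→0 s3→1 e4→0 s4→1 e7→0 s7→1 e8→0 s10→1 s11→2  — peak 2.

2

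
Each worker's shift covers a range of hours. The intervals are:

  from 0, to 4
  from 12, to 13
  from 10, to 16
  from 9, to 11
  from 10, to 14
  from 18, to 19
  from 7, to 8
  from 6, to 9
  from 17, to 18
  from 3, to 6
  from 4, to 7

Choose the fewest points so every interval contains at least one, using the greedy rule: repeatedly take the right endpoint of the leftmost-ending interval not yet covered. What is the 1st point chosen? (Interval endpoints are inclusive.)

Sorted: [0,4] [3,6] [4,7] [7,8] [6,9] [9,11] [12,13] [10,14] [10,16] [17,18] [18,19]
{[0,4],[3,6],[4,7]} hit by 4; {[7,8],[6,9]} hit by 8; {[9,11]} hit by 11; {[12,13],[10,14],[10,16]} hit by 13; {[17,18],[18,19]} hit by 18.
Points: 4, 8, 11, 13, 18 (5 total).

4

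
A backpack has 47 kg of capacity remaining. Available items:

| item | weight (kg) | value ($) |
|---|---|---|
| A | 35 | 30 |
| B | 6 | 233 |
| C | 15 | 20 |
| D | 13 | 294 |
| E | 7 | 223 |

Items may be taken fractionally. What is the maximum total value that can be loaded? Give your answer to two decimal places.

775.14

Sort by value per unit weight and fill in that order.
Order: B (233/6=38.83) > E (223/7=31.86) > D (294/13=22.62) > C (20/15=1.33) > A (30/35=0.86)
Fill: take B (6 @ 233) → take E (7 @ 223) → take D (13 @ 294) → take C (15 @ 20) → take 6/35 of A → 5.14; 47/47 used.
Total value = 775.14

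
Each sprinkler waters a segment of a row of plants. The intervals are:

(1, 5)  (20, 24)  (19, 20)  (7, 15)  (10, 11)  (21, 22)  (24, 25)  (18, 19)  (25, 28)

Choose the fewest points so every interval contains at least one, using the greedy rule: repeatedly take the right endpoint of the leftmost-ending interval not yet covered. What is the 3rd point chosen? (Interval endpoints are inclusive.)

19

Process intervals by earliest right end; each time one isn't hit yet, stab at its right endpoint.
Sorted: [1,5] [10,11] [7,15] [18,19] [19,20] [21,22] [20,24] [24,25] [25,28]
{[1,5]} hit by 5; {[10,11],[7,15]} hit by 11; {[18,19],[19,20]} hit by 19; {[21,22],[20,24]} hit by 22; {[24,25],[25,28]} hit by 25.
Points: 5, 11, 19, 22, 25 (5 total).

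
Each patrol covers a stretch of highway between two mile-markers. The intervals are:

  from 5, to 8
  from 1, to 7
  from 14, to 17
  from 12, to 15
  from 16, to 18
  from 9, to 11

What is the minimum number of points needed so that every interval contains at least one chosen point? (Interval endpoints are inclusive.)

Sorted: [1,7] [5,8] [9,11] [12,15] [14,17] [16,18]
{[1,7],[5,8]} hit by 7; {[9,11]} hit by 11; {[12,15],[14,17]} hit by 15; {[16,18]} hit by 18.
Points: 7, 11, 15, 18 (4 total).

4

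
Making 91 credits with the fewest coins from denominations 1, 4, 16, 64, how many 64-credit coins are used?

91 = 1×64 + 1×16 + 2×4 + 3×1
Count of 64: 1

1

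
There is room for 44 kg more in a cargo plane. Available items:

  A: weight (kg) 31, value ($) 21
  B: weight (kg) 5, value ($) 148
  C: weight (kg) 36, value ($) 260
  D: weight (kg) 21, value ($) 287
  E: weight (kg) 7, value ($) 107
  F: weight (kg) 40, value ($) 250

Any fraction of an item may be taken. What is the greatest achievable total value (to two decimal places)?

Sort by value per unit weight and fill in that order.
Ratios (sorted): B 29.60, E 15.29, D 13.67, C 7.22, F 6.25, A 0.68
take B (5 @ 148); take E (7 @ 107); take D (21 @ 287); take 11/36 of C → 79.44. Capacity used 44/44.
Total value = 621.44

621.44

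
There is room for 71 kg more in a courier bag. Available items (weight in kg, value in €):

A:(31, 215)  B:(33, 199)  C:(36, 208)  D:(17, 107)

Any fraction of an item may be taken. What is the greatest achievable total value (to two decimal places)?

Greedy by value/weight ratio, highest first.
Order: A (215/31=6.94) > D (107/17=6.29) > B (199/33=6.03) > C (208/36=5.78)
Fill: take A (31 @ 215) → take D (17 @ 107) → take 23/33 of B → 138.70; 71/71 used.
Total value = 460.70

460.70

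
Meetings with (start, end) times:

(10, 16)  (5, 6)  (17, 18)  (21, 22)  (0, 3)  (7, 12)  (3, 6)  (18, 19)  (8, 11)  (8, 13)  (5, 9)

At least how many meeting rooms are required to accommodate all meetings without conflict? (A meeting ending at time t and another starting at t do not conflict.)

4

Events (time:±→running): 0:+→1 3:-→0 3:+→1 5:+→2 5:+→3 6:-→2 6:-→1 7:+→2 8:+→3 8:+→4 … peak 4.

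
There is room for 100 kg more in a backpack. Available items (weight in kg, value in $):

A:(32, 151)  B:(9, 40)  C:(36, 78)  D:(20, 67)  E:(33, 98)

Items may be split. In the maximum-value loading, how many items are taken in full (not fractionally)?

4

Order: A (151/32=4.72) > B (40/9=4.44) > D (67/20=3.35) > E (98/33=2.97) > C (78/36=2.17)
Fill: take A (32 @ 151) → take B (9 @ 40) → take D (20 @ 67) → take E (33 @ 98) → take 6/36 of C → 13.00; 100/100 used.
4 item(s) taken whole; one partial (take 6/36 of C).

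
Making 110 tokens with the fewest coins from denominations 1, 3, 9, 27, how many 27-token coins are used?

Greedy: take as many of the largest coin as possible, then repeat with the remainder.
110 = 4×27 + 2×1
Count of 27: 4

4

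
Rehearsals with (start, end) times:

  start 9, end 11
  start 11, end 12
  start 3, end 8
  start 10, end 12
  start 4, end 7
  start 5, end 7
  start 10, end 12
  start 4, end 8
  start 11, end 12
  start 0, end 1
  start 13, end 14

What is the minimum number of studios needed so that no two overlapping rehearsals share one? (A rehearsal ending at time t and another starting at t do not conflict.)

Count concurrent intervals with a sweep; the peak is the room count.
Events (time:±→running): 0:+→1 1:-→0 3:+→1 4:+→2 4:+→3 5:+→4 … peak 4.

4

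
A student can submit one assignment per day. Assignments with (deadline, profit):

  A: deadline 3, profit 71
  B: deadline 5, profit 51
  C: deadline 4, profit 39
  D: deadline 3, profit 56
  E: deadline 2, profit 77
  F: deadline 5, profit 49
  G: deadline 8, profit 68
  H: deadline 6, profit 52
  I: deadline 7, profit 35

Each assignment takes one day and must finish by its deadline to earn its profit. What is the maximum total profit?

459

Sort by profit descending; place each in the latest free slot ≤ its deadline.
By profit: E(d2,77), A(d3,71), G(d8,68), D(d3,56), H(d6,52), B(d5,51), F(d5,49), C(d4,39), I(d7,35)
E→slot 2; A→slot 3; G→slot 8; D→slot 1; H→slot 6; B→slot 5; F→slot 4; C skipped; I→slot 7.
Profit = 56 + 77 + 71 + 49 + 51 + 52 + 35 + 68 = 459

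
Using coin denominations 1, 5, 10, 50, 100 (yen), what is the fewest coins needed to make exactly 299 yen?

Greedy: take as many of the largest coin as possible, then repeat with the remainder.
299 − 2×100→99 − 1×50→49 − 4×10→9 − 1×5→4 − 4×1→0
Total coins = 2 + 1 + 4 + 1 + 4 = 12

12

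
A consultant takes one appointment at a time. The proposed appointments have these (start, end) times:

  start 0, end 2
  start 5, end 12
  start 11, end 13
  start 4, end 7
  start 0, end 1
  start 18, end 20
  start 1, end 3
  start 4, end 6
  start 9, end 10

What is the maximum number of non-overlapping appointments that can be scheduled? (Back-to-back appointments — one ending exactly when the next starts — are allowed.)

By end time: (0,1), (0,2), (1,3), (4,6), (4,7), (9,10), (5,12), (11,13), (18,20).
Pick (0,1); next start ≥ 1 → (1,3); next start ≥ 3 → (4,6); next start ≥ 6 → (9,10); next start ≥ 10 → (11,13); next start ≥ 13 → (18,20).
Selected 6 appointments.

6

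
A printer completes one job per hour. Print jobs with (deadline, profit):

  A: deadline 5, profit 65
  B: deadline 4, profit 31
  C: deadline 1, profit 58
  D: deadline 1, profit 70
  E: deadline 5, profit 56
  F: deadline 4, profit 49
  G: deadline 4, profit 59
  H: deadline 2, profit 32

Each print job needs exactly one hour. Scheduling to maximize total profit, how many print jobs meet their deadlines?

Take jobs in profit order; each goes to the latest open slot no later than its deadline.
By profit: D(d1,70), A(d5,65), G(d4,59), C(d1,58), E(d5,56), F(d4,49), H(d2,32), B(d4,31)
D→slot 1; A→slot 5; G→slot 4; C skipped; E→slot 3; F→slot 2; H skipped; B skipped.
5 of 8 scheduled.

5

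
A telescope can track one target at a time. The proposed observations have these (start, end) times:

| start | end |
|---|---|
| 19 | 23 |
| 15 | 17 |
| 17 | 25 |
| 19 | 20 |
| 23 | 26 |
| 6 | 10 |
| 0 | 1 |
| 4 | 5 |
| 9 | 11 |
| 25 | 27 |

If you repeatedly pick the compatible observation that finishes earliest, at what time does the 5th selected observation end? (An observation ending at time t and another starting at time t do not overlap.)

20

Order by finish time; keep every interval that doesn't clash with the previous kept one.
By end time: (0,1), (4,5), (6,10), (9,11), (15,17), (19,20), (19,23), (17,25), (23,26), (25,27).
Pick (0,1); next start ≥ 1 → (4,5); next start ≥ 5 → (6,10); next start ≥ 10 → (15,17); next start ≥ 17 → (19,20); next start ≥ 20 → (23,26).
Selected: (0,1) (4,5) (6,10) (15,17) (19,20) (23,26)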